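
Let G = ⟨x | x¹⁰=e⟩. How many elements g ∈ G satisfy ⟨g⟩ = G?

G is cyclic of order 10. An element generates G iff its order is 10, and a cyclic group of order 10 has exactly φ(10) = 4 such elements.

Answer: 4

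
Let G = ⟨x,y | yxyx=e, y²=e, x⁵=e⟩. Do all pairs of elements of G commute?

x·y = xy but y·x = x⁴y, so x·y ≠ y·x and G is not abelian.

Answer: No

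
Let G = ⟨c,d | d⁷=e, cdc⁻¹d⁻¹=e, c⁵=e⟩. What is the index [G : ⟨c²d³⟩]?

First find ord(c²d³) by computing successive powers:
  (c²d³)¹ = c²d³, (c²d³)² = c⁴d⁶, (c²d³)³ = cd², (c²d³)⁴ = c³d⁵, (c²d³)⁵ = d, (c²d³)⁶ = c²d⁴, (c²d³)⁷ = c⁴, (c²d³)⁸ = cd³, (c²d³)⁹ = c³d⁶, (c²d³)¹⁰ = d², (c²d³)¹¹ = c²d⁵, (c²d³)¹² = c⁴d, (c²d³)¹³ = cd⁴, (c²d³)¹⁴ = c³, (c²d³)¹⁵ = d³, (c²d³)¹⁶ = c²d⁶, (c²d³)¹⁷ = c⁴d², (c²d³)¹⁸ = cd⁵, (c²d³)¹⁹ = c³d, (c²d³)²⁰ = d⁴, (c²d³)²¹ = c², (c²d³)²² = c⁴d³, (c²d³)²³ = cd⁶, (c²d³)²⁴ = c³d², (c²d³)²⁵ = d⁵, (c²d³)²⁶ = c²d, (c²d³)²⁷ = c⁴d⁴, (c²d³)²⁸ = c, (c²d³)²⁹ = c³d³, (c²d³)³⁰ = d⁶, (c²d³)³¹ = c²d², (c²d³)³² = c⁴d⁵, (c²d³)³³ = cd, (c²d³)³⁴ = c³d⁴, (c²d³)³⁵ = e.
So |⟨c²d³⟩| = ord(c²d³) = 35. With |G| = 35, by Lagrange [G : ⟨c²d³⟩] = 35/35 = 1.

Answer: 1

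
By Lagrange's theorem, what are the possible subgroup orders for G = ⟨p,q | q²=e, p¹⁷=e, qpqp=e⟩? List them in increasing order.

|G| = 34 = 2 · 17. By Lagrange's theorem the order of any subgroup divides 34; the divisors of 34 are 1, 2, 17, 34.

Answer: 1, 2, 17, 34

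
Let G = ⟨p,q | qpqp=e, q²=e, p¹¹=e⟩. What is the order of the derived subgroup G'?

G' = [G, G] is generated by all commutators. The generator-pair commutators are: [p, q] = p².
The subgroup they normally generate is {e, p, p², p³, p⁴, p⁵, p⁶, p⁷, p⁸, p⁹, p¹⁰}, of order 11.
Check: |G/G'| = 22/11 = 2 is the order of the abelianisation.

Answer: 11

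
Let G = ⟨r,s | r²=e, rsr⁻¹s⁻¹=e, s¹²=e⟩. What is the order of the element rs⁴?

Compute successive powers until reaching e:
  (rs⁴)¹ = rs⁴, (rs⁴)² = s⁸, (rs⁴)³ = r, (rs⁴)⁴ = s⁴, (rs⁴)⁵ = rs⁸, (rs⁴)⁶ = e.
The smallest positive k with (rs⁴)ᵏ = e is 6.

Answer: 6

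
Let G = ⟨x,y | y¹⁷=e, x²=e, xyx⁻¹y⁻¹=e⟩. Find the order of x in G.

Compute successive powers until reaching e:
  x¹ = x, x² = e.
The smallest positive k with xᵏ = e is 2.

Answer: 2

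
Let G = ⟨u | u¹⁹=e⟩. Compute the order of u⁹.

Compute successive powers until reaching e:
  (u⁹)¹ = u⁹, (u⁹)² = u¹⁸, (u⁹)³ = u⁸, (u⁹)⁴ = u¹⁷, (u⁹)⁵ = u⁷, (u⁹)⁶ = u¹⁶, (u⁹)⁷ = u⁶, (u⁹)⁸ = u¹⁵, (u⁹)⁹ = u⁵, (u⁹)¹⁰ = u¹⁴, (u⁹)¹¹ = u⁴, (u⁹)¹² = u¹³, (u⁹)¹³ = u³, (u⁹)¹⁴ = u¹², (u⁹)¹⁵ = u², (u⁹)¹⁶ = u¹¹, (u⁹)¹⁷ = u, (u⁹)¹⁸ = u¹⁰, (u⁹)¹⁹ = e.
The smallest positive k with (u⁹)ᵏ = e is 19.

Answer: 19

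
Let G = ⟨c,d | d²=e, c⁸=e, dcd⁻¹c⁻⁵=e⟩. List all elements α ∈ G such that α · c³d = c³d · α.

⟨c³d⟩ ⊆ C_G(c³d) since powers of c³d commute with c³d; so |C_G(c³d)| ≥ |⟨c³d⟩| = 8.
By orbit–stabilizer, |C_G(c³d)| = |G| / |conj. class of c³d| = 16 / 2 = 8.
The 8 elements commuting with c³d are {e, c², c⁴, c⁶, c⁵d, cd, c⁷d, c³d}.

Answer: {e, c², c⁴, c⁶, c⁵d, cd, c⁷d, c³d}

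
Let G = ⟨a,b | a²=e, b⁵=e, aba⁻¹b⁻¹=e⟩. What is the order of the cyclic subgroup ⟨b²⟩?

|⟨b²⟩| equals the order of b². Compute successive powers until reaching e:
  (b²)¹ = b², (b²)² = b⁴, (b²)³ = b, (b²)⁴ = b³, (b²)⁵ = e.
The smallest positive k with (b²)ᵏ = e is 5, so |⟨b²⟩| = 5.

Answer: 5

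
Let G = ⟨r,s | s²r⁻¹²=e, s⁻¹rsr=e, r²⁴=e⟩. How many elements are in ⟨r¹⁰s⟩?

|⟨r¹⁰s⟩| equals the order of r¹⁰s. Compute successive powers until reaching e:
  (r¹⁰s)¹ = r¹⁰s, (r¹⁰s)² = r¹², (r¹⁰s)³ = r¹⁰s⁻¹, (r¹⁰s)⁴ = e.
The smallest positive k with (r¹⁰s)ᵏ = e is 4, so |⟨r¹⁰s⟩| = 4.

Answer: 4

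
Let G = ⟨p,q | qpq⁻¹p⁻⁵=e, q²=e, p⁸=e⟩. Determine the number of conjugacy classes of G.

The conjugacy classes (representative and size) are:
  [e] (size 1), [p⁵] (size 2), [p²] (size 1), [p⁷] (size 2), [p⁴] (size 1), [p⁶] (size 1), [q] (size 2), [p⁵q] (size 2), [p²q] (size 2), [p³q] (size 2).
Class equation: 1 + 2 + 1 + 2 + 1 + 1 + 2 + 2 + 2 + 2 = 16 = |G|. So G has 10 conjugacy classes.

Answer: 10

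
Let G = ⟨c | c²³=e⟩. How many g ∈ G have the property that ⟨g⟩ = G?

G is cyclic of order 23. An element generates G iff its order is 23, and a cyclic group of order 23 has exactly φ(23) = 22 such elements.

Answer: 22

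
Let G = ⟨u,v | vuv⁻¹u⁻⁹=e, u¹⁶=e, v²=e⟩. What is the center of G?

An element z ∈ Z(G) iff z commutes with every generator.
For example u² is central: (u²)·u = u³ = u·(u²); (u²)·v = u²v = v·(u²).
Whereas u ∉ Z(G) since u·v = uv ≠ u⁹v = v·u.
Checking each of the 32 elements this way gives Z(G) = {e, u², u⁴, u⁶, u⁸, u¹⁰, u¹², u¹⁴}, of order 8.

Answer: {e, u², u⁴, u⁶, u⁸, u¹⁰, u¹², u¹⁴}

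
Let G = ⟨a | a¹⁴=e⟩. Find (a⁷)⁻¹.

The order of (a⁷) is 2 (smallest k with (a⁷)ᵏ = e), so (a⁷)⁻¹ = (a⁷)¹ = a⁷.
Check: (a⁷) · (a⁷) → (a⁷) · a⁷ = e, giving e as required.

Answer: a⁷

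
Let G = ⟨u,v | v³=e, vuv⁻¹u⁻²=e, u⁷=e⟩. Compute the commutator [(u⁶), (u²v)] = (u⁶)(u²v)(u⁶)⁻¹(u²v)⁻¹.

[(u⁶), (u²v)] = (u⁶)·(u²v)·(u⁶)⁻¹·(u²v)⁻¹.
  (u⁶) · (u²v) = uv
  (uv) · u = u³v
  (u³v) · (u⁶v²) = u

Answer: u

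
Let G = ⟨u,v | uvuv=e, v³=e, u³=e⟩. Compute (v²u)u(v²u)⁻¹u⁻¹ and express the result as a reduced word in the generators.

[(v²u), u] = (v²u)·u·(v²u)⁻¹·u⁻¹.
  (v²u) · u = uv
  (uv) · (u²v) = vu²
  (vu²) · (u²) = u²v²

Answer: u²v²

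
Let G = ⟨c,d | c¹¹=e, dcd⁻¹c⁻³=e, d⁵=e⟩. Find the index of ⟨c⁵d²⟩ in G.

First find ord(c⁵d²) by computing successive powers:
  (c⁵d²)¹ = c⁵d², (c⁵d²)² = c⁶d⁴, (c⁵d²)³ = c⁴d, (c⁵d²)⁴ = c⁸d³, (c⁵d²)⁵ = e.
So |⟨c⁵d²⟩| = ord(c⁵d²) = 5. With |G| = 55, by Lagrange [G : ⟨c⁵d²⟩] = 55/5 = 11.

Answer: 11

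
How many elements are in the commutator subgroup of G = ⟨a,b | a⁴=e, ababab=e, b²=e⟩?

G' = [G, G] is generated by all commutators. The generator-pair commutators are: [a, b] = a²ba.
The subgroup they normally generate is {e, a², ab, ba³, a²ba, a³b, a²ba³, ba, aba², ba²b, a²ba²b, a³ba²}, of order 12.
Check: |G/G'| = 24/12 = 2 is the order of the abelianisation.

Answer: 12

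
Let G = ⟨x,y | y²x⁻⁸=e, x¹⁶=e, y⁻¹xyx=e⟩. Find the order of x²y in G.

Compute successive powers until reaching e:
  (x²y)¹ = x²y, (x²y)² = x⁸, (x²y)³ = x²y⁻¹, (x²y)⁴ = e.
The smallest positive k with (x²y)ᵏ = e is 4.

Answer: 4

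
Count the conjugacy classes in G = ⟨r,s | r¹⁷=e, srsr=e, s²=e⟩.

The conjugacy classes (representative and size) are:
  [e] (size 1), [r¹⁶] (size 2), [r²] (size 2), [r³] (size 2), [r¹³] (size 2), [r¹²] (size 2), [r⁶] (size 2), [r¹⁰] (size 2), [r⁹] (size 2), [r⁷s] (size 17).
Class equation: 1 + 2 + 2 + 2 + 2 + 2 + 2 + 2 + 2 + 17 = 34 = |G|. So G has 10 conjugacy classes.

Answer: 10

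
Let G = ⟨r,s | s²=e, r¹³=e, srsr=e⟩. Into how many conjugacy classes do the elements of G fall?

The conjugacy classes (representative and size) are:
  [e] (size 1), [r¹²] (size 2), [r¹¹] (size 2), [r³] (size 2), [r⁴] (size 2), [r⁸] (size 2), [r⁶] (size 2), [s] (size 13).
Class equation: 1 + 2 + 2 + 2 + 2 + 2 + 2 + 13 = 26 = |G|. So G has 8 conjugacy classes.

Answer: 8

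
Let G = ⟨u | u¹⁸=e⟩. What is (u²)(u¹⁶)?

Compute (u²) · (u¹⁶) by multiplying left to right and reducing via the relations at each step:
  (u²) · u¹⁶ = e

Answer: e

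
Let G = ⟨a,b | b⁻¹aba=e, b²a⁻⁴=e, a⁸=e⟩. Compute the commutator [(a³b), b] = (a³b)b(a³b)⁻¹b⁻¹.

[(a³b), b] = (a³b)·b·(a³b)⁻¹·b⁻¹.
  (a³b) · b = a⁷
  (a⁷) · (a³b⁻¹) = a²b⁻¹
  (a²b⁻¹) · (b⁻¹) = a⁶

Answer: a⁶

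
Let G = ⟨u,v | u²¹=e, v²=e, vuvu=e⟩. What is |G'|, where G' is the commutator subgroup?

G' = [G, G] is generated by all commutators. The generator-pair commutators are: [u, v] = u².
The subgroup they normally generate is {e, u, u², u³, u⁴, u⁵, u⁶, u⁷, u⁸, u⁹, u¹⁰, u¹¹, u¹², u¹³, u¹⁴, u¹⁵, u¹⁶, u¹⁷, u¹⁸, u¹⁹, u²⁰}, of order 21.
Check: |G/G'| = 42/21 = 2 is the order of the abelianisation.

Answer: 21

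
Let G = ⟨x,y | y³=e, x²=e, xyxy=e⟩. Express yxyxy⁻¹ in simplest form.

Multiply left to right, reducing at each step:
  y · x = xy²
  (xy²) · y = x
  x · x = e
  e · y⁻¹ = y²

Answer: y²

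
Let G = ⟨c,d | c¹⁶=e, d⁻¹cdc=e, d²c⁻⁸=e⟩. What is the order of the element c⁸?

Compute successive powers until reaching e:
  (c⁸)¹ = c⁸, (c⁸)² = e.
The smallest positive k with (c⁸)ᵏ = e is 2.

Answer: 2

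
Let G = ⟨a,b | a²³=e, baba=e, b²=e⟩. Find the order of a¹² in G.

Compute successive powers until reaching e:
  (a¹²)¹ = a¹², (a¹²)² = a, (a¹²)³ = a¹³, (a¹²)⁴ = a², (a¹²)⁵ = a¹⁴, (a¹²)⁶ = a³, (a¹²)⁷ = a¹⁵, (a¹²)⁸ = a⁴, (a¹²)⁹ = a¹⁶, (a¹²)¹⁰ = a⁵, (a¹²)¹¹ = a¹⁷, (a¹²)¹² = a⁶, (a¹²)¹³ = a¹⁸, (a¹²)¹⁴ = a⁷, (a¹²)¹⁵ = a¹⁹, (a¹²)¹⁶ = a⁸, (a¹²)¹⁷ = a²⁰, (a¹²)¹⁸ = a⁹, (a¹²)¹⁹ = a²¹, (a¹²)²⁰ = a¹⁰, (a¹²)²¹ = a²², (a¹²)²² = a¹¹, (a¹²)²³ = e.
The smallest positive k with (a¹²)ᵏ = e is 23.

Answer: 23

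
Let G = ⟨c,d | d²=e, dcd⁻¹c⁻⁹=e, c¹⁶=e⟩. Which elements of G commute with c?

⟨c⟩ ⊆ C_G(c) since powers of c commute with c; so |C_G(c)| ≥ |⟨c⟩| = 16.
By orbit–stabilizer, |C_G(c)| = |G| / |conj. class of c| = 32 / 2 = 16.
The 16 elements commuting with c are {e, c, c², c³, c⁴, c⁵, c⁶, c⁷, c⁸, c⁹, c¹⁰, c¹¹, c¹², c¹³, c¹⁴, c¹⁵}.

Answer: {e, c, c², c³, c⁴, c⁵, c⁶, c⁷, c⁸, c⁹, c¹⁰, c¹¹, c¹², c¹³, c¹⁴, c¹⁵}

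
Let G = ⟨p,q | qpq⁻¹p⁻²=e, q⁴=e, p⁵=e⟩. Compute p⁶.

Compute successive powers of p, reducing at each step:
  p²: p · p = p²
  p³: (p²) · p = p³
  p⁴: (p³) · p = p⁴
  p⁵: (p⁴) · p = e
  p⁶: e · p = p

Answer: p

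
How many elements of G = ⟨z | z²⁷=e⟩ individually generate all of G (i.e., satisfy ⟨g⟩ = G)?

G is cyclic of order 27. An element generates G iff its order is 27, and a cyclic group of order 27 has exactly φ(27) = 18 such elements.

Answer: 18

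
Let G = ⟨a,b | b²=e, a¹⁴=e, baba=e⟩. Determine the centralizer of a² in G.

⟨a²⟩ ⊆ C_G(a²) since powers of a² commute with a²; so |C_G(a²)| ≥ |⟨a²⟩| = 7.
By orbit–stabilizer, |C_G(a²)| = |G| / |conj. class of a²| = 28 / 2 = 14.
The 14 elements commuting with a² are {e, a, a², a³, a⁴, a⁵, a⁶, a⁷, a⁸, a⁹, a¹⁰, a¹¹, a¹², a¹³}.

Answer: {e, a, a², a³, a⁴, a⁵, a⁶, a⁷, a⁸, a⁹, a¹⁰, a¹¹, a¹², a¹³}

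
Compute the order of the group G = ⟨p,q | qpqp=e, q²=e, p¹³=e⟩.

Enumerate words in the generators, reducing via the relations: the distinct elements are
  {e, p, q, pq, p², p³, p⁴, p⁵, p⁶, p⁷, p⁸, p⁹, p²q, p³q, p¹², p¹¹, p¹⁰, p⁴q, p⁵q, p⁶q, p⁷q, p⁸q, p⁹q, p¹²q, p¹¹q, p¹⁰q}.
No further products give new elements, so |G| = 26.

Answer: 26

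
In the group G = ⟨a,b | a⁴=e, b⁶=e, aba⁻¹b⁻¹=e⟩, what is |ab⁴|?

Compute successive powers until reaching e:
  (ab⁴)¹ = ab⁴, (ab⁴)² = a²b², (ab⁴)³ = a³, (ab⁴)⁴ = b⁴, (ab⁴)⁵ = ab², (ab⁴)⁶ = a², (ab⁴)⁷ = a³b⁴, (ab⁴)⁸ = b², (ab⁴)⁹ = a, (ab⁴)¹⁰ = a²b⁴, (ab⁴)¹¹ = a³b², (ab⁴)¹² = e.
The smallest positive k with (ab⁴)ᵏ = e is 12.

Answer: 12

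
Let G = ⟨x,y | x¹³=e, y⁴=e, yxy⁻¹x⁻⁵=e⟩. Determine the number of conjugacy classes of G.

The conjugacy classes (representative and size) are:
  [e] (size 1), [x] (size 4), [x²] (size 4), [x⁹] (size 4), [x¹²y] (size 13), [x⁴y²] (size 13), [x¹²y³] (size 13).
Class equation: 1 + 4 + 4 + 4 + 13 + 13 + 13 = 52 = |G|. So G has 7 conjugacy classes.

Answer: 7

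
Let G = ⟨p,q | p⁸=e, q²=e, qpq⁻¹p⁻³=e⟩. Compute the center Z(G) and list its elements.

An element z ∈ Z(G) iff z commutes with every generator.
For example p⁴ is central: (p⁴)·p = p⁵ = p·(p⁴); (p⁴)·q = p⁴q = q·(p⁴).
Whereas p ∉ Z(G) since p·q = pq ≠ p³q = q·p.
Checking each of the 16 elements this way gives Z(G) = {e, p⁴}, of order 2.

Answer: {e, p⁴}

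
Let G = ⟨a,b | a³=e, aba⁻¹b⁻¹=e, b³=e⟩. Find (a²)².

Compute successive powers of (a²), reducing at each step:
  (a²)²: (a²) · a² = a

Answer: a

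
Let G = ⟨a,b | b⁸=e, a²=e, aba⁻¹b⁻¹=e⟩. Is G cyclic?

|G| = 16, but the maximum element order in G is 8 < 16. No single element generates all of G, so G is not cyclic.

Answer: No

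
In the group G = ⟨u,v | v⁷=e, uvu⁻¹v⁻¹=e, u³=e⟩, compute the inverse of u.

The order of u is 3 (smallest k with uᵏ = e), so u⁻¹ = u² = u².
Check: u · (u²) → u · u² = e, giving e as required.

Answer: u²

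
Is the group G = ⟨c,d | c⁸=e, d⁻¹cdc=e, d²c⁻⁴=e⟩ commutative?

c·d = cd but d·c = c³d⁻¹, so c·d ≠ d·c and G is not abelian.

Answer: No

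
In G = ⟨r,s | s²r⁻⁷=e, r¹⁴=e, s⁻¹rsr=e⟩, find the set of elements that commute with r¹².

⟨r¹²⟩ ⊆ C_G(r¹²) since powers of r¹² commute with r¹²; so |C_G(r¹²)| ≥ |⟨r¹²⟩| = 7.
By orbit–stabilizer, |C_G(r¹²)| = |G| / |conj. class of r¹²| = 28 / 2 = 14.
The 14 elements commuting with r¹² are {e, r, r², r³, r⁴, r⁵, r⁶, r⁷, r⁸, r⁹, r¹⁰, r¹¹, r¹², r¹³}.

Answer: {e, r, r², r³, r⁴, r⁵, r⁶, r⁷, r⁸, r⁹, r¹⁰, r¹¹, r¹², r¹³}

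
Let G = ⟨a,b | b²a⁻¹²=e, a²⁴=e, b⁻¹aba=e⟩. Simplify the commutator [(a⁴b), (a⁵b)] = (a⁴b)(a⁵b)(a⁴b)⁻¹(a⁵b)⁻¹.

[(a⁴b), (a⁵b)] = (a⁴b)·(a⁵b)·(a⁴b)⁻¹·(a⁵b)⁻¹.
  (a⁴b) · (a⁵b) = a¹¹
  (a¹¹) · (a⁴b⁻¹) = a³b
  (a³b) · (a⁵b⁻¹) = a²²

Answer: a²²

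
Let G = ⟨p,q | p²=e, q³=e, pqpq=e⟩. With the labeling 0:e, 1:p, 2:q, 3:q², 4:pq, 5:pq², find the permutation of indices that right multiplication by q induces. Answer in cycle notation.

(0 2 3)(1 4 5)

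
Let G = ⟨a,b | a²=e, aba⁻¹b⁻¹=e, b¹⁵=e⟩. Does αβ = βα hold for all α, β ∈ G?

Each pair of generators commutes: a·b = ab = b·a. Since the generators pairwise commute, every element of G commutes with every other, so G is abelian.

Answer: Yes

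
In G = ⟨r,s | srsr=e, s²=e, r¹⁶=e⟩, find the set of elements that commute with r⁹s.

⟨r⁹s⟩ ⊆ C_G(r⁹s) since powers of r⁹s commute with r⁹s; so |C_G(r⁹s)| ≥ |⟨r⁹s⟩| = 2.
By orbit–stabilizer, |C_G(r⁹s)| = |G| / |conj. class of r⁹s| = 32 / 8 = 4.
The 4 elements commuting with r⁹s are {e, r⁸, rs, r⁹s}.

Answer: {e, r⁸, rs, r⁹s}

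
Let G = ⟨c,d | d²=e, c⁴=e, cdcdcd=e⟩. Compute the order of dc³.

Compute successive powers until reaching e:
  (dc³)¹ = dc³, (dc³)² = cd, (dc³)³ = e.
The smallest positive k with (dc³)ᵏ = e is 3.

Answer: 3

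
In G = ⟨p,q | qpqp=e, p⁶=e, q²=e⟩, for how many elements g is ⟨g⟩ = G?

⟨g⟩ = G would require ord(g) = |G| = 12, but the maximum element order in G is 6 < 12. So G is not cyclic and no single element generates it: the count is 0.

Answer: 0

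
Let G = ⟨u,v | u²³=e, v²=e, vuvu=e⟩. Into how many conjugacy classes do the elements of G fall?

The conjugacy classes (representative and size) are:
  [e] (size 1), [u] (size 2), [u²¹] (size 2), [u²⁰] (size 2), [u⁴] (size 2), [u¹⁸] (size 2), [u⁶] (size 2), [u¹⁶] (size 2), [u⁸] (size 2), [u⁹] (size 2), [u¹⁰] (size 2), [u¹²] (size 2), [u¹⁸v] (size 23).
Class equation: 1 + 2 + 2 + 2 + 2 + 2 + 2 + 2 + 2 + 2 + 2 + 2 + 23 = 46 = |G|. So G has 13 conjugacy classes.

Answer: 13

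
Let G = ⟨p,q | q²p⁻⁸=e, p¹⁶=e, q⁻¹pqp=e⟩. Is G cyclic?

Every cyclic group is abelian. But p·q = pq while q·p = p⁷q⁻¹, so p·q ≠ q·p and G is not abelian. Hence G is not cyclic.

Answer: No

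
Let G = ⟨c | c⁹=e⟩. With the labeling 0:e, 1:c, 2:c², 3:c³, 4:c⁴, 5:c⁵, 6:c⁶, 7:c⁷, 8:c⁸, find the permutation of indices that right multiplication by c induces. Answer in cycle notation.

(0 1 2 3 4 5 6 7 8)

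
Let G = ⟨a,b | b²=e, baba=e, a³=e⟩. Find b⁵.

Compute successive powers of b, reducing at each step:
  b²: b · b = e
  b³: e · b = b
  b⁴: b · b = e
  b⁵: e · b = b

Answer: b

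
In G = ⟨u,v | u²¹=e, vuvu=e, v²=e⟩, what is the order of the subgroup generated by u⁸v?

|⟨u⁸v⟩| equals the order of u⁸v. Compute successive powers until reaching e:
  (u⁸v)¹ = u⁸v, (u⁸v)² = e.
The smallest positive k with (u⁸v)ᵏ = e is 2, so |⟨u⁸v⟩| = 2.

Answer: 2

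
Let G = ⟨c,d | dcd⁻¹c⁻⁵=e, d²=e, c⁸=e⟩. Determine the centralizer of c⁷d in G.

⟨c⁷d⟩ ⊆ C_G(c⁷d) since powers of c⁷d commute with c⁷d; so |C_G(c⁷d)| ≥ |⟨c⁷d⟩| = 8.
By orbit–stabilizer, |C_G(c⁷d)| = |G| / |conj. class of c⁷d| = 16 / 2 = 8.
The 8 elements commuting with c⁷d are {e, c², c⁴, c⁶, c⁵d, cd, c⁷d, c³d}.

Answer: {e, c², c⁴, c⁶, c⁵d, cd, c⁷d, c³d}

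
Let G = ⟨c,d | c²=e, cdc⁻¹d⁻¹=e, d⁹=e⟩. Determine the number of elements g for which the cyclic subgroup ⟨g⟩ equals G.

G is cyclic of order 18. An element generates G iff its order is 18, and a cyclic group of order 18 has exactly φ(18) = 6 such elements.

Answer: 6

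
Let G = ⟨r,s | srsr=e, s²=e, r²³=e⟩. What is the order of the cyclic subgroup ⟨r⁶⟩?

|⟨r⁶⟩| equals the order of r⁶. Compute successive powers until reaching e:
  (r⁶)¹ = r⁶, (r⁶)² = r¹², (r⁶)³ = r¹⁸, (r⁶)⁴ = r, (r⁶)⁵ = r⁷, (r⁶)⁶ = r¹³, (r⁶)⁷ = r¹⁹, (r⁶)⁸ = r², (r⁶)⁹ = r⁸, (r⁶)¹⁰ = r¹⁴, (r⁶)¹¹ = r²⁰, (r⁶)¹² = r³, (r⁶)¹³ = r⁹, (r⁶)¹⁴ = r¹⁵, (r⁶)¹⁵ = r²¹, (r⁶)¹⁶ = r⁴, (r⁶)¹⁷ = r¹⁰, (r⁶)¹⁸ = r¹⁶, (r⁶)¹⁹ = r²², (r⁶)²⁰ = r⁵, (r⁶)²¹ = r¹¹, (r⁶)²² = r¹⁷, (r⁶)²³ = e.
The smallest positive k with (r⁶)ᵏ = e is 23, so |⟨r⁶⟩| = 23.

Answer: 23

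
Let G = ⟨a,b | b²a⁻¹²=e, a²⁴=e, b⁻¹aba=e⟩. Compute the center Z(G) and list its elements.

An element z ∈ Z(G) iff z commutes with every generator.
For example a¹² is central: (a¹²)·a = a¹³ = a·(a¹²); (a¹²)·b = b⁻¹ = b·(a¹²).
Whereas a ∉ Z(G) since a·b = ab ≠ a¹¹b⁻¹ = b·a.
Checking each of the 48 elements this way gives Z(G) = {e, a¹²}, of order 2.

Answer: {e, a¹²}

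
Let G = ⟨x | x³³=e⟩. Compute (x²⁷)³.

Compute successive powers of (x²⁷), reducing at each step:
  (x²⁷)²: (x²⁷) · x²⁷ = x²¹
  (x²⁷)³: (x²¹) · x²⁷ = x¹⁵

Answer: x¹⁵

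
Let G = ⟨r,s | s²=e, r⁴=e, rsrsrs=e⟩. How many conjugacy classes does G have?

The conjugacy classes (representative and size) are:
  [e] (size 1), [r³] (size 6), [r²sr²s] (size 3), [rsr³] (size 6), [sr³] (size 8).
Class equation: 1 + 6 + 3 + 6 + 8 = 24 = |G|. So G has 5 conjugacy classes.

Answer: 5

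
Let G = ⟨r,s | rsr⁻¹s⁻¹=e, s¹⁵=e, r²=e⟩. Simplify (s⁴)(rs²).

Compute (s⁴) · (rs²) by multiplying left to right and reducing via the relations at each step:
  (s⁴) · r = rs⁴
  (rs⁴) · s² = rs⁶

Answer: rs⁶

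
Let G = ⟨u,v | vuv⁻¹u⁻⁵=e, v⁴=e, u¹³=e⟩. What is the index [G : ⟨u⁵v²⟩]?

First find ord(u⁵v²) by computing successive powers:
  (u⁵v²)¹ = u⁵v², (u⁵v²)² = e.
So |⟨u⁵v²⟩| = ord(u⁵v²) = 2. With |G| = 52, by Lagrange [G : ⟨u⁵v²⟩] = 52/2 = 26.

Answer: 26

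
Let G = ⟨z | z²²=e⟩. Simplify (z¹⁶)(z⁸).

Compute (z¹⁶) · (z⁸) by multiplying left to right and reducing via the relations at each step:
  (z¹⁶) · z⁸ = z²

Answer: z²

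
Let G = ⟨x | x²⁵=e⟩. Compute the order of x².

Compute successive powers until reaching e:
  (x²)¹ = x², (x²)² = x⁴, (x²)³ = x⁶, (x²)⁴ = x⁸, (x²)⁵ = x¹⁰, (x²)⁶ = x¹², (x²)⁷ = x¹⁴, (x²)⁸ = x¹⁶, (x²)⁹ = x¹⁸, (x²)¹⁰ = x²⁰, (x²)¹¹ = x²², (x²)¹² = x²⁴, (x²)¹³ = x, (x²)¹⁴ = x³, (x²)¹⁵ = x⁵, (x²)¹⁶ = x⁷, (x²)¹⁷ = x⁹, (x²)¹⁸ = x¹¹, (x²)¹⁹ = x¹³, (x²)²⁰ = x¹⁵, (x²)²¹ = x¹⁷, (x²)²² = x¹⁹, (x²)²³ = x²¹, (x²)²⁴ = x²³, (x²)²⁵ = e.
The smallest positive k with (x²)ᵏ = e is 25.

Answer: 25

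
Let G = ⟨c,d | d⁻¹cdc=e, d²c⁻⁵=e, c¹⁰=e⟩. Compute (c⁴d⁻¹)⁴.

Compute successive powers of (c⁴d⁻¹), reducing at each step:
  (c⁴d⁻¹)²: (c⁴d⁻¹) · c⁴ = d⁻¹;   (d⁻¹) · d⁻¹ = c⁵
  (c⁴d⁻¹)³: (c⁵) · c⁴ = c⁹;   (c⁹) · d⁻¹ = c⁴d
  (c⁴d⁻¹)⁴: (c⁴d) · c⁴ = d;   d · d⁻¹ = e

Answer: e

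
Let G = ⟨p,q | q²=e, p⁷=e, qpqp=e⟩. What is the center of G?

An element z ∈ Z(G) iff z commutes with every generator.
For example e is central: e·p = p = p·e; e·q = q = q·e.
Whereas p ∉ Z(G) since p·q = pq ≠ p⁶q = q·p.
Checking each of the 14 elements this way gives Z(G) = {e}, of order 1.

Answer: {e}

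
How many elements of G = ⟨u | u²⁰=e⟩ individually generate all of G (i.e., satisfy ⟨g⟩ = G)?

G is cyclic of order 20. An element generates G iff its order is 20, and a cyclic group of order 20 has exactly φ(20) = 8 such elements.

Answer: 8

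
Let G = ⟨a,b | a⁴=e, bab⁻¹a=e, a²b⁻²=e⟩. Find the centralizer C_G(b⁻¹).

⟨b⁻¹⟩ ⊆ C_G(b⁻¹) since powers of b⁻¹ commute with b⁻¹; so |C_G(b⁻¹)| ≥ |⟨b⁻¹⟩| = 4.
By orbit–stabilizer, |C_G(b⁻¹)| = |G| / |conj. class of b⁻¹| = 8 / 2 = 4.
The 4 elements commuting with b⁻¹ are {e, a², b, b⁻¹}.

Answer: {e, a², b, b⁻¹}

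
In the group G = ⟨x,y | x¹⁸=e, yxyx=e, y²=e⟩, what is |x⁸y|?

Compute successive powers until reaching e:
  (x⁸y)¹ = x⁸y, (x⁸y)² = e.
The smallest positive k with (x⁸y)ᵏ = e is 2.

Answer: 2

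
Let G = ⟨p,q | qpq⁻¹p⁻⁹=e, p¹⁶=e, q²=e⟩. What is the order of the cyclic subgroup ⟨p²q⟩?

|⟨p²q⟩| equals the order of p²q. Compute successive powers until reaching e:
  (p²q)¹ = p²q, (p²q)² = p⁴, (p²q)³ = p⁶q, (p²q)⁴ = p⁸, (p²q)⁵ = p¹⁰q, (p²q)⁶ = p¹², (p²q)⁷ = p¹⁴q, (p²q)⁸ = e.
The smallest positive k with (p²q)ᵏ = e is 8, so |⟨p²q⟩| = 8.

Answer: 8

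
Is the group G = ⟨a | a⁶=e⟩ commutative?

G has a single generator, so G is cyclic and hence abelian.

Answer: Yes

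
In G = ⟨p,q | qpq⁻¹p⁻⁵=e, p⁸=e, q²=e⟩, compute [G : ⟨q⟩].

First find ord(q) by computing successive powers:
  q¹ = q, q² = e.
So |⟨q⟩| = ord(q) = 2. With |G| = 16, by Lagrange [G : ⟨q⟩] = 16/2 = 8.

Answer: 8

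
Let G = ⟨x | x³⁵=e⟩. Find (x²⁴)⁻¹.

The order of (x²⁴) is 35 (smallest k with (x²⁴)ᵏ = e), so (x²⁴)⁻¹ = (x²⁴)³⁴ = x¹¹.
Check: (x²⁴) · (x¹¹) → (x²⁴) · x¹¹ = e, giving e as required.

Answer: x¹¹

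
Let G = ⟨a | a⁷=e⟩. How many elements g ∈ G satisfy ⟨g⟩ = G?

G is cyclic of order 7. An element generates G iff its order is 7, and a cyclic group of order 7 has exactly φ(7) = 6 such elements.

Answer: 6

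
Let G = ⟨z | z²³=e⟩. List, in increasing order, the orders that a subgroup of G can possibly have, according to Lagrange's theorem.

|G| = 23 = 23. By Lagrange's theorem the order of any subgroup divides 23; the divisors of 23 are 1, 23.

Answer: 1, 23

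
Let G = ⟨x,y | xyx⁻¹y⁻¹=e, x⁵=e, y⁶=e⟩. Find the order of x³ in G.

Compute successive powers until reaching e:
  (x³)¹ = x³, (x³)² = x, (x³)³ = x⁴, (x³)⁴ = x², (x³)⁵ = e.
The smallest positive k with (x³)ᵏ = e is 5.

Answer: 5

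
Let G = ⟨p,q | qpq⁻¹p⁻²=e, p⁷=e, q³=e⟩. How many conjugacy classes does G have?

The conjugacy classes (representative and size) are:
  [e] (size 1), [p²] (size 3), [p⁵] (size 3), [q] (size 7), [q²] (size 7).
Class equation: 1 + 3 + 3 + 7 + 7 = 21 = |G|. So G has 5 conjugacy classes.

Answer: 5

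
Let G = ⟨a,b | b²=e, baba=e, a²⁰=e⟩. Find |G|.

Enumerate words in the generators, reducing via the relations: the distinct elements are
  {a, b, e, ab, a², a³, a⁴, a⁵, a⁶, a⁷, a⁸, a⁹, a²b, a³b, a¹², a¹³, a¹¹, a¹⁰, a¹⁴, a¹⁵, a¹⁶, a¹⁷, a¹⁸, a¹⁹, a⁴b, a⁵b, a⁶b, a⁷b, a⁸b, a⁹b, a¹²b, a¹³b, a¹¹b, a¹⁰b, a¹⁴b, a¹⁵b, a¹⁶b, a¹⁷b, a¹⁸b, a¹⁹b}.
No further products give new elements, so |G| = 40.

Answer: 40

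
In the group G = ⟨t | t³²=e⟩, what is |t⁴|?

Compute successive powers until reaching e:
  (t⁴)¹ = t⁴, (t⁴)² = t⁸, (t⁴)³ = t¹², (t⁴)⁴ = t¹⁶, (t⁴)⁵ = t²⁰, (t⁴)⁶ = t²⁴, (t⁴)⁷ = t²⁸, (t⁴)⁸ = e.
The smallest positive k with (t⁴)ᵏ = e is 8.

Answer: 8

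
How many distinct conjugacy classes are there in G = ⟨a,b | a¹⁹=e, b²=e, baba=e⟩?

The conjugacy classes (representative and size) are:
  [e] (size 1), [a¹⁸] (size 2), [a²] (size 2), [a¹⁶] (size 2), [a⁴] (size 2), [a¹⁴] (size 2), [a¹³] (size 2), [a¹²] (size 2), [a⁸] (size 2), [a⁹] (size 2), [b] (size 19).
Class equation: 1 + 2 + 2 + 2 + 2 + 2 + 2 + 2 + 2 + 2 + 19 = 38 = |G|. So G has 11 conjugacy classes.

Answer: 11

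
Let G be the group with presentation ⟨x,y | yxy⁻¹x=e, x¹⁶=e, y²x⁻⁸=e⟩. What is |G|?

Enumerate words in the generators, reducing via the relations: the distinct elements are
  {e, x, y, xy, x², x³, x⁴, x⁵, x⁶, x⁷, x⁸, x⁹, x²y, x³y, x¹², x¹³, x¹¹, x¹⁰, x¹⁴, x¹⁵, x⁴y, x⁵y, x⁶y, x⁷y, y⁻¹, xy⁻¹, x²y⁻¹, x³y⁻¹, x⁴y⁻¹, x⁵y⁻¹, x⁶y⁻¹, x⁷y⁻¹}.
No further products give new elements, so |G| = 32.

Answer: 32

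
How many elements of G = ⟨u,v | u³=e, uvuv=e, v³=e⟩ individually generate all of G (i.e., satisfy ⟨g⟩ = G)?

⟨g⟩ = G would require ord(g) = |G| = 12, but the maximum element order in G is 3 < 12. So G is not cyclic and no single element generates it: the count is 0.

Answer: 0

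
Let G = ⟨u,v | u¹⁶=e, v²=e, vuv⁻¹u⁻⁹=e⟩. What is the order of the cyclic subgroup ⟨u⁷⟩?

|⟨u⁷⟩| equals the order of u⁷. Compute successive powers until reaching e:
  (u⁷)¹ = u⁷, (u⁷)² = u¹⁴, (u⁷)³ = u⁵, (u⁷)⁴ = u¹², (u⁷)⁵ = u³, (u⁷)⁶ = u¹⁰, (u⁷)⁷ = u, (u⁷)⁸ = u⁸, (u⁷)⁹ = u¹⁵, (u⁷)¹⁰ = u⁶, (u⁷)¹¹ = u¹³, (u⁷)¹² = u⁴, (u⁷)¹³ = u¹¹, (u⁷)¹⁴ = u², (u⁷)¹⁵ = u⁹, (u⁷)¹⁶ = e.
The smallest positive k with (u⁷)ᵏ = e is 16, so |⟨u⁷⟩| = 16.

Answer: 16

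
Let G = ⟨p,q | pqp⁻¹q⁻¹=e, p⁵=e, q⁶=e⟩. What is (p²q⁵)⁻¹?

The order of (p²q⁵) is 30 (smallest k with (p²q⁵)ᵏ = e), so (p²q⁵)⁻¹ = (p²q⁵)²⁹ = p³q.
Check: (p²q⁵) · (p³q) → (p²q⁵) · p³ = q⁵;   (q⁵) · q = e, giving e as required.

Answer: p³q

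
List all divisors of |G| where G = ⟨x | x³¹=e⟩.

|G| = 31 = 31. By Lagrange's theorem the order of any subgroup divides 31; the divisors of 31 are 1, 31.

Answer: 1, 31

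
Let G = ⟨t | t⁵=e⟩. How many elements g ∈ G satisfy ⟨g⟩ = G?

G is cyclic of order 5. An element generates G iff its order is 5, and a cyclic group of order 5 has exactly φ(5) = 4 such elements.

Answer: 4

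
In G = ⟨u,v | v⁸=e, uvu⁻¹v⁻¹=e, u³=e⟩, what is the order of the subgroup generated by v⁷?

|⟨v⁷⟩| equals the order of v⁷. Compute successive powers until reaching e:
  (v⁷)¹ = v⁷, (v⁷)² = v⁶, (v⁷)³ = v⁵, (v⁷)⁴ = v⁴, (v⁷)⁵ = v³, (v⁷)⁶ = v², (v⁷)⁷ = v, (v⁷)⁸ = e.
The smallest positive k with (v⁷)ᵏ = e is 8, so |⟨v⁷⟩| = 8.

Answer: 8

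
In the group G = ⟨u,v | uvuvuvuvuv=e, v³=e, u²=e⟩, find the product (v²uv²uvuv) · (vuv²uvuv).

Compute (v²uv²uvuv) · (vuv²uvuv) by multiplying left to right and reducing via the relations at each step:
  (v²uv²uvuv) · v = v²uv²uvuv²
  (v²uv²uvuv²) · u = uvuv²uvuv
  (uvuv²uvuv) · v² = uvuv²uvu
  (uvuv²uvu) · u = uvuv²uv
  (uvuv²uv) · v = uvuv²uv²
  (uvuv²uv²) · u = uv²uvuv
  (uv²uvuv) · v = uv²uvuv²

Answer: uv²uvuv²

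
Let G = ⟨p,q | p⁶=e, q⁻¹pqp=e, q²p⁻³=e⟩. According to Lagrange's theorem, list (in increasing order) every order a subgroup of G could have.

|G| = 12 = 2² · 3. By Lagrange's theorem the order of any subgroup divides 12; the divisors of 12 are 1, 2, 3, 4, 6, 12.

Answer: 1, 2, 3, 4, 6, 12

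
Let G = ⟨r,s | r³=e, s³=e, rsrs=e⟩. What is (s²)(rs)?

Compute (s²) · (rs) by multiplying left to right and reducing via the relations at each step:
  (s²) · r = s²r
  (s²r) · s = sr²

Answer: sr²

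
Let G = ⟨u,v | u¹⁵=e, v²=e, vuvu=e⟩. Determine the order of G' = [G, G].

G' = [G, G] is generated by all commutators. The generator-pair commutators are: [u, v] = u².
The subgroup they normally generate is {e, u, u², u³, u⁴, u⁵, u⁶, u⁷, u⁸, u⁹, u¹⁰, u¹¹, u¹², u¹³, u¹⁴}, of order 15.
Check: |G/G'| = 30/15 = 2 is the order of the abelianisation.

Answer: 15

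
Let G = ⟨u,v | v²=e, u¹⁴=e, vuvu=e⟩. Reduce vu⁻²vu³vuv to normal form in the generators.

Multiply left to right, reducing at each step:
  v · u⁻² = u²v
  (u²v) · v = u²
  (u²) · u³ = u⁵
  (u⁵) · v = u⁵v
  (u⁵v) · u = u⁴v
  (u⁴v) · v = u⁴

Answer: u⁴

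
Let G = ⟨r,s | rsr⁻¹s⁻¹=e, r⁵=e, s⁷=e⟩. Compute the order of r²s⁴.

Compute successive powers until reaching e:
  (r²s⁴)¹ = r²s⁴, (r²s⁴)² = r⁴s, (r²s⁴)³ = rs⁵, (r²s⁴)⁴ = r³s², (r²s⁴)⁵ = s⁶, (r²s⁴)⁶ = r²s³, (r²s⁴)⁷ = r⁴, (r²s⁴)⁸ = rs⁴, (r²s⁴)⁹ = r³s, (r²s⁴)¹⁰ = s⁵, (r²s⁴)¹¹ = r²s², (r²s⁴)¹² = r⁴s⁶, (r²s⁴)¹³ = rs³, (r²s⁴)¹⁴ = r³, (r²s⁴)¹⁵ = s⁴, (r²s⁴)¹⁶ = r²s, (r²s⁴)¹⁷ = r⁴s⁵, (r²s⁴)¹⁸ = rs², (r²s⁴)¹⁹ = r³s⁶, (r²s⁴)²⁰ = s³, (r²s⁴)²¹ = r², (r²s⁴)²² = r⁴s⁴, (r²s⁴)²³ = rs, (r²s⁴)²⁴ = r³s⁵, (r²s⁴)²⁵ = s², (r²s⁴)²⁶ = r²s⁶, (r²s⁴)²⁷ = r⁴s³, (r²s⁴)²⁸ = r, (r²s⁴)²⁹ = r³s⁴, (r²s⁴)³⁰ = s, (r²s⁴)³¹ = r²s⁵, (r²s⁴)³² = r⁴s², (r²s⁴)³³ = rs⁶, (r²s⁴)³⁴ = r³s³, (r²s⁴)³⁵ = e.
The smallest positive k with (r²s⁴)ᵏ = e is 35.

Answer: 35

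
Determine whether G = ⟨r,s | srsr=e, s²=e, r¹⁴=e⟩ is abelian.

r·s = rs but s·r = r¹³s, so r·s ≠ s·r and G is not abelian.

Answer: No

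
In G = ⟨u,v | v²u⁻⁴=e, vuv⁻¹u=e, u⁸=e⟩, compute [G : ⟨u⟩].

First find ord(u) by computing successive powers:
  u¹ = u, u² = u², u³ = u³, u⁴ = u⁴, u⁵ = u⁵, u⁶ = u⁶, u⁷ = u⁷, u⁸ = e.
So |⟨u⟩| = ord(u) = 8. With |G| = 16, by Lagrange [G : ⟨u⟩] = 16/8 = 2.

Answer: 2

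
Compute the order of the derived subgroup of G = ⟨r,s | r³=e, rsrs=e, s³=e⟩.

G' = [G, G] is generated by all commutators. The generator-pair commutators are: [r, s] = rs²r.
The subgroup they normally generate is {e, rs, r²s², rs²r}, of order 4.
Check: |G/G'| = 12/4 = 3 is the order of the abelianisation.

Answer: 4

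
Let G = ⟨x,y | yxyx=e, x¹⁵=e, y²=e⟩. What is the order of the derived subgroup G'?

G' = [G, G] is generated by all commutators. The generator-pair commutators are: [x, y] = x².
The subgroup they normally generate is {e, x, x², x³, x⁴, x⁵, x⁶, x⁷, x⁸, x⁹, x¹⁰, x¹¹, x¹², x¹³, x¹⁴}, of order 15.
Check: |G/G'| = 30/15 = 2 is the order of the abelianisation.

Answer: 15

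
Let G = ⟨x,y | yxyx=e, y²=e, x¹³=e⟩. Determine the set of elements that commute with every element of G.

An element z ∈ Z(G) iff z commutes with every generator.
For example e is central: e·x = x = x·e; e·y = y = y·e.
Whereas x ∉ Z(G) since x·y = xy ≠ x¹²y = y·x.
Checking each of the 26 elements this way gives Z(G) = {e}, of order 1.

Answer: {e}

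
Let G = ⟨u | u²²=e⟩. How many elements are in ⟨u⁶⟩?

|⟨u⁶⟩| equals the order of u⁶. Compute successive powers until reaching e:
  (u⁶)¹ = u⁶, (u⁶)² = u¹², (u⁶)³ = u¹⁸, (u⁶)⁴ = u², (u⁶)⁵ = u⁸, (u⁶)⁶ = u¹⁴, (u⁶)⁷ = u²⁰, (u⁶)⁸ = u⁴, (u⁶)⁹ = u¹⁰, (u⁶)¹⁰ = u¹⁶, (u⁶)¹¹ = e.
The smallest positive k with (u⁶)ᵏ = e is 11, so |⟨u⁶⟩| = 11.

Answer: 11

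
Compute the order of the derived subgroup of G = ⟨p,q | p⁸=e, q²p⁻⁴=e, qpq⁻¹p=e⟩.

G' = [G, G] is generated by all commutators. The generator-pair commutators are: [p, q] = p².
The subgroup they normally generate is {e, p², p⁴, p⁶}, of order 4.
Check: |G/G'| = 16/4 = 4 is the order of the abelianisation.

Answer: 4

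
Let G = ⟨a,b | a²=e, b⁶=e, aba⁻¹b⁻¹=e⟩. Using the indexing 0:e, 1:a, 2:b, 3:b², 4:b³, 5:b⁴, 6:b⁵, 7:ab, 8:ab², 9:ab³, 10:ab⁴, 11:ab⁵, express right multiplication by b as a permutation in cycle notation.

(0 2 3 4 5 6)(1 7 8 9 10 11)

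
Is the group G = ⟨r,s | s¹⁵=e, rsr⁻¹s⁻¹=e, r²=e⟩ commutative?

Each pair of generators commutes: r·s = rs = s·r. Since the generators pairwise commute, every element of G commutes with every other, so G is abelian.

Answer: Yes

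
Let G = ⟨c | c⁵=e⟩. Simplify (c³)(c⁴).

Compute (c³) · (c⁴) by multiplying left to right and reducing via the relations at each step:
  (c³) · c⁴ = c²

Answer: c²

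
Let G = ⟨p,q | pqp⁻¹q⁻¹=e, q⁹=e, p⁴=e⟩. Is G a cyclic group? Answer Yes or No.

|G| = 36. The element pq has order 36 (its powers give 36 distinct elements), so ⟨pq⟩ = G and G is cyclic.

Answer: Yes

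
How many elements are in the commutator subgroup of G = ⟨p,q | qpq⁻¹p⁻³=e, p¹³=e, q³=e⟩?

G' = [G, G] is generated by all commutators. The generator-pair commutators are: [p, q] = p¹¹.
The subgroup they normally generate is {e, p, p², p³, p⁴, p⁵, p⁶, p⁷, p⁸, p⁹, p¹⁰, p¹¹, p¹²}, of order 13.
Check: |G/G'| = 39/13 = 3 is the order of the abelianisation.

Answer: 13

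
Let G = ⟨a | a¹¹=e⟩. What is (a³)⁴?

Compute successive powers of (a³), reducing at each step:
  (a³)²: (a³) · a³ = a⁶
  (a³)³: (a⁶) · a³ = a⁹
  (a³)⁴: (a⁹) · a³ = a

Answer: a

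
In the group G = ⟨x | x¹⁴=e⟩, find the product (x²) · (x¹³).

Compute (x²) · (x¹³) by multiplying left to right and reducing via the relations at each step:
  (x²) · x¹³ = x

Answer: x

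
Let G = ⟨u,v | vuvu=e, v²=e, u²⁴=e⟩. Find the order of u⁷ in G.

Compute successive powers until reaching e:
  (u⁷)¹ = u⁷, (u⁷)² = u¹⁴, (u⁷)³ = u²¹, (u⁷)⁴ = u⁴, (u⁷)⁵ = u¹¹, (u⁷)⁶ = u¹⁸, (u⁷)⁷ = u, (u⁷)⁸ = u⁸, (u⁷)⁹ = u¹⁵, (u⁷)¹⁰ = u²², (u⁷)¹¹ = u⁵, (u⁷)¹² = u¹², (u⁷)¹³ = u¹⁹, (u⁷)¹⁴ = u², (u⁷)¹⁵ = u⁹, (u⁷)¹⁶ = u¹⁶, (u⁷)¹⁷ = u²³, (u⁷)¹⁸ = u⁶, (u⁷)¹⁹ = u¹³, (u⁷)²⁰ = u²⁰, (u⁷)²¹ = u³, (u⁷)²² = u¹⁰, (u⁷)²³ = u¹⁷, (u⁷)²⁴ = e.
The smallest positive k with (u⁷)ᵏ = e is 24.

Answer: 24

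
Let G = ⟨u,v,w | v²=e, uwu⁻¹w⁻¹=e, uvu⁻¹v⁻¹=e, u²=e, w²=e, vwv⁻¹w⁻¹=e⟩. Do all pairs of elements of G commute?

Each pair of generators commutes: u·v = uv = v·u; u·w = uw = w·u; v·w = vw = w·v. Since the generators pairwise commute, every element of G commutes with every other, so G is abelian.

Answer: Yes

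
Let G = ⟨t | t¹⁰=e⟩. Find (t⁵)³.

Compute successive powers of (t⁵), reducing at each step:
  (t⁵)²: (t⁵) · t⁵ = e
  (t⁵)³: e · t⁵ = t⁵

Answer: t⁵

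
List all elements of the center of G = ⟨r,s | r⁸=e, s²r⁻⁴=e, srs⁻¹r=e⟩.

An element z ∈ Z(G) iff z commutes with every generator.
For example r⁴ is central: (r⁴)·r = r⁵ = r·(r⁴); (r⁴)·s = s⁻¹ = s·(r⁴).
Whereas r ∉ Z(G) since r·s = rs ≠ r³s⁻¹ = s·r.
Checking each of the 16 elements this way gives Z(G) = {e, r⁴}, of order 2.

Answer: {e, r⁴}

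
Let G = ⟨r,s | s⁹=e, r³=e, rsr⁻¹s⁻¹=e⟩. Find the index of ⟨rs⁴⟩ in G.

First find ord(rs⁴) by computing successive powers:
  (rs⁴)¹ = rs⁴, (rs⁴)² = r²s⁸, (rs⁴)³ = s³, (rs⁴)⁴ = rs⁷, (rs⁴)⁵ = r²s², (rs⁴)⁶ = s⁶, (rs⁴)⁷ = rs, (rs⁴)⁸ = r²s⁵, (rs⁴)⁹ = e.
So |⟨rs⁴⟩| = ord(rs⁴) = 9. With |G| = 27, by Lagrange [G : ⟨rs⁴⟩] = 27/9 = 3.

Answer: 3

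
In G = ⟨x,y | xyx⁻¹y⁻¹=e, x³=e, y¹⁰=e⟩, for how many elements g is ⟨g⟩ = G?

G is cyclic of order 30. An element generates G iff its order is 30, and a cyclic group of order 30 has exactly φ(30) = 8 such elements.

Answer: 8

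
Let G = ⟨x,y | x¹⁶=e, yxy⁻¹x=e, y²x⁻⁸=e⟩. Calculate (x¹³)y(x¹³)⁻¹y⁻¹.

[(x¹³), y] = (x¹³)·y·(x¹³)⁻¹·y⁻¹.
  (x¹³) · y = x⁵y⁻¹
  (x⁵y⁻¹) · (x³) = x²y⁻¹
  (x²y⁻¹) · (y⁻¹) = x¹⁰

Answer: x¹⁰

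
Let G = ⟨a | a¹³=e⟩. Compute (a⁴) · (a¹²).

Compute (a⁴) · (a¹²) by multiplying left to right and reducing via the relations at each step:
  (a⁴) · a¹² = a³

Answer: a³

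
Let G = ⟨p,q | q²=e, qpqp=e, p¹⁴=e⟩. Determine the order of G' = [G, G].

G' = [G, G] is generated by all commutators. The generator-pair commutators are: [p, q] = p².
The subgroup they normally generate is {e, p², p⁴, p⁶, p⁸, p¹⁰, p¹²}, of order 7.
Check: |G/G'| = 28/7 = 4 is the order of the abelianisation.

Answer: 7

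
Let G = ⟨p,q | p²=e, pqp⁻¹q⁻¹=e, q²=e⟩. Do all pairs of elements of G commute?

Each pair of generators commutes: p·q = pq = q·p. Since the generators pairwise commute, every element of G commutes with every other, so G is abelian.

Answer: Yes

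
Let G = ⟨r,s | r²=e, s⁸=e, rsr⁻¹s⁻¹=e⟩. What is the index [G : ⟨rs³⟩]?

First find ord(rs³) by computing successive powers:
  (rs³)¹ = rs³, (rs³)² = s⁶, (rs³)³ = rs, (rs³)⁴ = s⁴, (rs³)⁵ = rs⁷, (rs³)⁶ = s², (rs³)⁷ = rs⁵, (rs³)⁸ = e.
So |⟨rs³⟩| = ord(rs³) = 8. With |G| = 16, by Lagrange [G : ⟨rs³⟩] = 16/8 = 2.

Answer: 2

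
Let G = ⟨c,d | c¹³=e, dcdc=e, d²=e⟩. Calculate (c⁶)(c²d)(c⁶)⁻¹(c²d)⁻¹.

[(c⁶), (c²d)] = (c⁶)·(c²d)·(c⁶)⁻¹·(c²d)⁻¹.
  (c⁶) · (c²d) = c⁸d
  (c⁸d) · (c⁷) = cd
  (cd) · (c²d) = c¹²

Answer: c¹²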